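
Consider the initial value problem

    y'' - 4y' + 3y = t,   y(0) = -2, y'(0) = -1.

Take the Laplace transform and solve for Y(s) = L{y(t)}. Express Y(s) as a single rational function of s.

Apply the Laplace transform to the equation.
With L{y''} = s^2 Y - s·y(0) - y'(0) and L{y'} = sY - y(0), with y(0) = -2, y'(0) = -1: the LHS transforms to (s^2 - 4*s + 3)Y - (-2*s + 7).
The right side is L{t} = s^(-2).
So (s^2 - 4*s + 3)Y = s^(-2) + (-2*s + 7).
Divide through and combine into a single rational function.

Y(s) = (-2*s^3 + 7*s^2 + 1)/(s^4 - 4*s^3 + 3*s^2)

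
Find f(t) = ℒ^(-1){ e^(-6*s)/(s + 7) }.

The factor e^(-6s) signals a time shift by c = 6 (second shifting theorem).
L{e^(-7t)} = 1/(s + 7), so L^-1{1/(s + 7)} = e^(-7*t).
Hence the inverse is u(t - 6) times that function evaluated at t - 6.

f(t) = Heaviside(t - 6)*(exp(-7*t + 42))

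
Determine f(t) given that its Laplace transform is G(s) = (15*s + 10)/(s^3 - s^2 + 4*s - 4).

Factor the denominator: s^3 - s^2 + 4*s - 4 = (s - 1)*(s^2 + 4).
Partial fraction decomposition gives [5/(s - 1)] + [-5*s/(s^2 + 4)] + [10/(s^2 + 4)].
Invert each term: 5/(s - 1) ↔ 5e^(t); -5·s/(s^2 + 4) ↔ -5cos(2t); 5·2/(s^2 + 4) ↔ 5sin(2t).

f(t) = 5*exp(t) + 5*sin(2*t) - 5*cos(2*t)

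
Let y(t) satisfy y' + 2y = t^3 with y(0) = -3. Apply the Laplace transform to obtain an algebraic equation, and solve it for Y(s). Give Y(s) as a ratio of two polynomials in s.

Y(s) = (-3*s^4 + 6)/(s^5 + 2*s^4)

Apply the Laplace transform to the equation.
The derivative rules (L{y'} = sY - y(0) = sY - (-3)) turn the left side into (s + 2)Y - (-3).
The right side is L{t^3} = 6/s^4.
So (s + 2)Y = 6/s^4 + (-3).
Solve for Y(s) and write it as one ratio of polynomials.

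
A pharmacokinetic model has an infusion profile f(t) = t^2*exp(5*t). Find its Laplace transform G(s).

L{e^(5t)} = 1/(s - 5).
Then apply L{t^2·g(t)} = (-1)^2 d^2/ds^2[H(s)] with H(s) = 1/(s - 5):
differentiating 2 times and applying the sign gives 2/(s - 5)^3.

G(s) = 2/(s - 5)^3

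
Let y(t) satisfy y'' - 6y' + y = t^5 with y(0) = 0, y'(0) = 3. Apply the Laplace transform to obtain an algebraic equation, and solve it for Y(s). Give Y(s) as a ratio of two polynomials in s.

Y(s) = (3*s^6 + 120)/(s^8 - 6*s^7 + s^6)

Laplace-transform each side.
The derivative rules (L{y''} = s^2 Y - s·y(0) - y'(0) and L{y'} = sY - y(0), with y(0) = 0, y'(0) = 3) turn the left side into (s^2 - 6*s + 1)Y - (3).
The right side is L{t^5} = 120/s^6.
So (s^2 - 6*s + 1)Y = 120/s^6 + (3).
Divide through and combine into a single rational function.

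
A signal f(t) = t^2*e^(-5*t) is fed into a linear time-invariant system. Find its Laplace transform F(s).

F(s) = 2/(s + 5)^3

L{e^(-5t)} = 1/(s + 5).
Then apply L{t^2·g(t)} = (-1)^2 d^2/ds^2[G(s)] with G(s) = 1/(s + 5):
differentiating 2 times and applying the sign gives 2/(s + 5)^3.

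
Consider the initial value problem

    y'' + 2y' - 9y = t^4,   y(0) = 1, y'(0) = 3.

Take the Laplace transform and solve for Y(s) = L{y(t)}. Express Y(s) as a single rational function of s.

Y(s) = (s^6 + 5*s^5 + 24)/(s^7 + 2*s^6 - 9*s^5)

Apply the Laplace transform to the equation.
The derivative rules (L{y''} = s^2 Y - s·y(0) - y'(0) and L{y'} = sY - y(0), with y(0) = 1, y'(0) = 3) turn the left side into (s^2 + 2*s - 9)Y - (s + 5).
The right side is L{t^4} = 24/s^5.
So (s^2 + 2*s - 9)Y = 24/s^5 + (s + 5).
Isolate Y and clear denominators.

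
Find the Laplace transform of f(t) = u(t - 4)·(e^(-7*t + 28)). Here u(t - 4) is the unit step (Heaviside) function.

exp(-4*s)/(s + 7)

By the second shifting theorem, L{u(t - c)·g(t - c)} = e^(-cs)·G(s) with c = 4 and G(s) = L{g(t)}.
L{e^(-7t)} = 1/(s + 7).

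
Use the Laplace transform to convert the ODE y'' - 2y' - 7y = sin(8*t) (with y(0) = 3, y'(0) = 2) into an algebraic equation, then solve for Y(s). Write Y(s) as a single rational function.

Take the Laplace transform of both sides.
The derivative rules (L{y''} = s^2 Y - s·y(0) - y'(0) and L{y'} = sY - y(0), with y(0) = 3, y'(0) = 2) turn the left side into (s^2 - 2*s - 7)Y - (3*s - 4).
The right side is L{sin(8*t)} = 8/(s^2 + 64).
So (s^2 - 2*s - 7)Y = 8/(s^2 + 64) + (3*s - 4).
Isolate Y and clear denominators.

Y(s) = (3*s^3 - 4*s^2 + 192*s - 248)/(s^4 - 2*s^3 + 57*s^2 - 128*s - 448)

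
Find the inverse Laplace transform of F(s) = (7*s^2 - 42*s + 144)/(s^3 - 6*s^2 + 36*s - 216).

Factor the denominator: s^3 - 6*s^2 + 36*s - 216 = (s - 6)*(s^2 + 36).
Partial fraction decomposition gives [2/(s - 6)] + [5*s/(s^2 + 36)] + [-12/(s^2 + 36)].
Invert each term: 2/(s - 6) ↔ 2e^(6t); 5·s/(s^2 + 36) ↔ 5cos(6t); -2·6/(s^2 + 36) ↔ -2sin(6t).

2*exp(6*t) - 2*sin(6*t) + 5*cos(6*t)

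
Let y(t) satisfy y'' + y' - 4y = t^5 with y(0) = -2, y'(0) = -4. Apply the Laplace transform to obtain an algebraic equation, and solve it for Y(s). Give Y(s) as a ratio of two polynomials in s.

Apply the Laplace transform to the equation.
The derivative rules (L{y''} = s^2 Y - s·y(0) - y'(0) and L{y'} = sY - y(0), with y(0) = -2, y'(0) = -4) turn the left side into (s^2 + s - 4)Y - (-2*s - 6).
The right side is L{t^5} = 120/s^6.
So (s^2 + s - 4)Y = 120/s^6 + (-2*s - 6).
Solve for Y(s) and write it as one ratio of polynomials.

Y(s) = (-2*s^7 - 6*s^6 + 120)/(s^8 + s^7 - 4*s^6)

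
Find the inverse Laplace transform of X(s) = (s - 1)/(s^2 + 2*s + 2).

Complete the square in the denominator: s^2 + 2*s + 2 = (s + 1)^2 + 1^2.
Split the numerator to match: s - 1 = 1·(s + 1) - 2·1.
Invert each term: 1·(s + 1)/((s + 1)^2 + 1) ↔ e^(-t)cos(t); -2·1/((s + 1)^2 + 1) ↔ -2e^(-t)sin(t).

-2*exp(-t)*sin(t) + exp(-t)*cos(t)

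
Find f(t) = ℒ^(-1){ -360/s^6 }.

f(t) = -3*t^5

Since L{t^5} = 5!/s^6 = 120/s^6, the inverse is t^5, scaled by -3.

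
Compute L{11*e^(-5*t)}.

L{11} = 11/s.
By the first shifting theorem, multiplying by e^(-5t) replaces s with s + 5.

11/(s + 5)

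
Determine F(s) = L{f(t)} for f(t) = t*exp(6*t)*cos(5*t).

F(s) = (s - 11)*(s - 1)/(s^2 - 12*s + 61)^2

L{cos(5t)} = s/(s^2 + 25).
Multiplying by e^(6t) shifts s → s - 6, so L{exp(6*t)*cos(5*t)} = (s - 6)/((s - 6)^2 + 25).
Then apply L{t·g(t)} = -d/ds[G(s)] with G(s) = (s - 6)/((s - 6)^2 + 25):
differentiating 1 time and applying the sign gives (s - 11)*(s - 1)/(s^2 - 12*s + 61)^2.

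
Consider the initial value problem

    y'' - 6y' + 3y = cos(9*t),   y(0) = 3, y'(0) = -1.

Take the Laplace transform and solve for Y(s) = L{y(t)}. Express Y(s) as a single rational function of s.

Y(s) = (3*s^3 - 19*s^2 + 244*s - 1539)/(s^4 - 6*s^3 + 84*s^2 - 486*s + 243)

Transform both sides with L{·}.
The derivative rules (L{y''} = s^2 Y - s·y(0) - y'(0) and L{y'} = sY - y(0), with y(0) = 3, y'(0) = -1) turn the left side into (s^2 - 6*s + 3)Y - (3*s - 19).
The right side is L{cos(9*t)} = s/(s^2 + 81).
So (s^2 - 6*s + 3)Y = s/(s^2 + 81) + (3*s - 19).
Solve for Y(s) and write it as one ratio of polynomials.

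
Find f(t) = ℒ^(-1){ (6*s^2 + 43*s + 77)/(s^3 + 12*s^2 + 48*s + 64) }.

Factor the denominator: s^3 + 12*s^2 + 48*s + 64 = (s + 4)^3.
Partial fraction decomposition gives [6/(s + 4)] + [-5/(s + 4)^2] + [(s + 4)^(-3)].
Invert each term: 6/(s + 4) ↔ 6e^(-4t); -5/(s + 4)^2 ↔ -5t·e^(-4t); 1/(s + 4)^3 ↔ (1/2)t^2·e^(-4t).

f(t) = t^2*exp(-4*t)/2 - 5*t*exp(-4*t) + 6*exp(-4*t)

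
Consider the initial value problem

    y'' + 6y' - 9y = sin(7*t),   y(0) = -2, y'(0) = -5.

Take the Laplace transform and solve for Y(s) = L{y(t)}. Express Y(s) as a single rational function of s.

Y(s) = (-2*s^3 - 17*s^2 - 98*s - 826)/(s^4 + 6*s^3 + 40*s^2 + 294*s - 441)

Transform both sides with L{·}.
The derivative rules (L{y''} = s^2 Y - s·y(0) - y'(0) and L{y'} = sY - y(0), with y(0) = -2, y'(0) = -5) turn the left side into (s^2 + 6*s - 9)Y - (-2*s - 17).
The right side is L{sin(7*t)} = 7/(s^2 + 49).
So (s^2 + 6*s - 9)Y = 7/(s^2 + 49) + (-2*s - 17).
Isolate Y and clear denominators.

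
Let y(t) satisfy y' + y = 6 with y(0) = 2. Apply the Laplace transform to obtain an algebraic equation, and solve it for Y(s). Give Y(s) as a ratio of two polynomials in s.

Apply the Laplace transform to the equation.
With L{y'} = sY - y(0) = sY - 2: the LHS transforms to (s + 1)Y - (2).
The right side is L{6} = 6/s.
So (s + 1)Y = 6/s + (2).
Isolate Y and clear denominators.

Y(s) = (2*s + 6)/(s^2 + s)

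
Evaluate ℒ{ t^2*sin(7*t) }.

L{sin(7t)} = 7/(s^2 + 49).
Then apply L{t^2·g(t)} = (-1)^2 d^2/ds^2[H(s)] with H(s) = 7/(s^2 + 49):
differentiating 2 times and applying the sign gives 14*(3*s^2 - 49)/(s^2 + 49)^3.

14*(3*s^2 - 49)/(s^2 + 49)^3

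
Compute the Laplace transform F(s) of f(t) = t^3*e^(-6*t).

F(s) = 6/(s + 6)^4

L{t^3} = 3!/s^4 = 6/s^4.
By the first shifting theorem, multiplying by e^(-6t) replaces s with s + 6.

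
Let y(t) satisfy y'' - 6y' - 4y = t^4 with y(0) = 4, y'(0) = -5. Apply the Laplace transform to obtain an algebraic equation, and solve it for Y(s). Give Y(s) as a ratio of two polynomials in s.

Y(s) = (4*s^6 - 29*s^5 + 24)/(s^7 - 6*s^6 - 4*s^5)

Take the Laplace transform of both sides.
The derivative rules (L{y''} = s^2 Y - s·y(0) - y'(0) and L{y'} = sY - y(0), with y(0) = 4, y'(0) = -5) turn the left side into (s^2 - 6*s - 4)Y - (4*s - 29).
The right side is L{t^4} = 24/s^5.
So (s^2 - 6*s - 4)Y = 24/s^5 + (4*s - 29).
Isolate Y and clear denominators.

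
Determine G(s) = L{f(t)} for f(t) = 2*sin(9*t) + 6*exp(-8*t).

G(s) = 18/(s^2 + 81) + 6/(s + 8)

The transform is linear, so treat each term independently.
(6)·[L{e^(-8t)} = 1/(s + 8)]; (2)·[L{sin(9t)} = 9/(s^2 + 81)].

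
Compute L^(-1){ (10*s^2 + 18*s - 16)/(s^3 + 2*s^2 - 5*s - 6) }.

Factor the denominator: s^3 + 2*s^2 - 5*s - 6 = (s - 2)*(s + 1)*(s + 3).
Partial fraction decomposition gives [2/(s + 3)] + [4/(s - 2)] + [4/(s + 1)].
Invert each term: 2/(s + 3) ↔ 2e^(-3t); 4/(s - 2) ↔ 4e^(2t); 4/(s + 1) ↔ 4e^(-t).

4*exp(2*t) + 4*exp(-t) + 2*exp(-3*t)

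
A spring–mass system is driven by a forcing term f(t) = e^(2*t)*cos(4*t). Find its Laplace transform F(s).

F(s) = (s - 2)/((s - 2)^2 + 16)

L{cos(4t)} = s/(s^2 + 16).
By the first shifting theorem, multiplying by e^(2t) replaces s with s - 2.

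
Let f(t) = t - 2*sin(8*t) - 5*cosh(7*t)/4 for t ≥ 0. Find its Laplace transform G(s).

G(s) = -5*s/(4*(s^2 - 49)) - 16/(s^2 + 64) + s^(-2)

The transform is linear, so treat each term independently.
(-5/4)·[L{cosh(7t)} = s/(s^2 - 49)]; (-2)·[L{sin(8t)} = 8/(s^2 + 64)]; L{t} = 1!/s^2 = 1/s^2.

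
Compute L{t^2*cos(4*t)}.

2*s*(s^2 - 48)/(s^2 + 16)^3

L{cos(4t)} = s/(s^2 + 16).
Then apply L{t^2·g(t)} = (-1)^2 d^2/ds^2[G(s)] with G(s) = s/(s^2 + 16):
differentiating 2 times and applying the sign gives 2*s*(s^2 - 48)/(s^2 + 16)^3.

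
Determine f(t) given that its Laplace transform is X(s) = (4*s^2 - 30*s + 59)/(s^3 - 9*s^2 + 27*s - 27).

Factor the denominator: s^3 - 9*s^2 + 27*s - 27 = (s - 3)^3.
Partial fraction decomposition gives [4/(s - 3)] + [-6/(s - 3)^2] + [5/(s - 3)^3].
Invert each term: 4/(s - 3) ↔ 4e^(3t); -6/(s - 3)^2 ↔ -6t·e^(3t); 5/(s - 3)^3 ↔ (5/2)t^2·e^(3t).

f(t) = 5*t^2*exp(3*t)/2 - 6*t*exp(3*t) + 4*exp(3*t)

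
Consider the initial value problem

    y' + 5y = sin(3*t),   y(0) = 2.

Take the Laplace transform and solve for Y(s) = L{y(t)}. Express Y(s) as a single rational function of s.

Apply the Laplace transform to the equation.
Using L{y'} = sY - y(0) = sY - 2, the left side becomes (s + 5)Y - (2).
The right side is L{sin(3*t)} = 3/(s^2 + 9).
So (s + 5)Y = 3/(s^2 + 9) + (2).
Isolate Y and clear denominators.

Y(s) = (2*s^2 + 21)/(s^3 + 5*s^2 + 9*s + 45)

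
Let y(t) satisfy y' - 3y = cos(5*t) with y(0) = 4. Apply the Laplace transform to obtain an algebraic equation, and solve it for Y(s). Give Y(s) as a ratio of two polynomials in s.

Take the Laplace transform of both sides.
The derivative rules (L{y'} = sY - y(0) = sY - 4) turn the left side into (s - 3)Y - (4).
The right side is L{cos(5*t)} = s/(s^2 + 25).
So (s - 3)Y = s/(s^2 + 25) + (4).
Divide through and combine into a single rational function.

Y(s) = (4*s^2 + s + 100)/(s^3 - 3*s^2 + 25*s - 75)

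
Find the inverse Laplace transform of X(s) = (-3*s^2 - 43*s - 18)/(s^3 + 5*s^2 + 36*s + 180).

-3*sin(6*t) - 5*cos(6*t) + 2*exp(-5*t)

Factor the denominator: s^3 + 5*s^2 + 36*s + 180 = (s + 5)*(s^2 + 36).
Partial fraction decomposition gives [2/(s + 5)] + [-5*s/(s^2 + 36)] + [-18/(s^2 + 36)].
Invert each term: 2/(s + 5) ↔ 2e^(-5t); -5·s/(s^2 + 36) ↔ -5cos(6t); -3·6/(s^2 + 36) ↔ -3sin(6t).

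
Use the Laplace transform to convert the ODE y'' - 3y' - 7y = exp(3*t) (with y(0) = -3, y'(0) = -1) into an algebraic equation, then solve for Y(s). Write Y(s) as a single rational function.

Take the Laplace transform of both sides.
Using L{y''} = s^2 Y - s·y(0) - y'(0) and L{y'} = sY - y(0), with y(0) = -3, y'(0) = -1, the left side becomes (s^2 - 3*s - 7)Y - (-3*s + 8).
The right side is L{exp(3*t)} = 1/(s - 3).
So (s^2 - 3*s - 7)Y = 1/(s - 3) + (-3*s + 8).
Solve for Y(s) and write it as one ratio of polynomials.

Y(s) = (-3*s^2 + 17*s - 23)/(s^3 - 6*s^2 + 2*s + 21)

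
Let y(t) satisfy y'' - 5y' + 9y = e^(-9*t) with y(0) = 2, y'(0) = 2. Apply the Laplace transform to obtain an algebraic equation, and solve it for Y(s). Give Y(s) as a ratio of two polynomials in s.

Y(s) = (2*s^2 + 10*s - 71)/(s^3 + 4*s^2 - 36*s + 81)

Laplace-transform each side.
Using L{y''} = s^2 Y - s·y(0) - y'(0) and L{y'} = sY - y(0), with y(0) = 2, y'(0) = 2, the left side becomes (s^2 - 5*s + 9)Y - (2*s - 8).
The right side is L{e^(-9*t)} = 1/(s + 9).
So (s^2 - 5*s + 9)Y = 1/(s + 9) + (2*s - 8).
Isolate Y and clear denominators.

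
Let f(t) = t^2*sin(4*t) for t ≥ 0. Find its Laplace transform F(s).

L{sin(4t)} = 4/(s^2 + 16).
Then apply L{t^2·g(t)} = (-1)^2 d^2/ds^2[G(s)] with G(s) = 4/(s^2 + 16):
differentiating 2 times and applying the sign gives 8*(3*s^2 - 16)/(s^2 + 16)^3.

F(s) = 8*(3*s^2 - 16)/(s^2 + 16)^3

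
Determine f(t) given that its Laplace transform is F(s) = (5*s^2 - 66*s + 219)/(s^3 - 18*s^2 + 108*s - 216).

Factor the denominator: s^3 - 18*s^2 + 108*s - 216 = (s - 6)^3.
Partial fraction decomposition gives [5/(s - 6)] + [-6/(s - 6)^2] + [3/(s - 6)^3].
Invert each term: 5/(s - 6) ↔ 5e^(6t); -6/(s - 6)^2 ↔ -6t·e^(6t); 3/(s - 6)^3 ↔ (3/2)t^2·e^(6t).

f(t) = 3*t^2*exp(6*t)/2 - 6*t*exp(6*t) + 5*exp(6*t)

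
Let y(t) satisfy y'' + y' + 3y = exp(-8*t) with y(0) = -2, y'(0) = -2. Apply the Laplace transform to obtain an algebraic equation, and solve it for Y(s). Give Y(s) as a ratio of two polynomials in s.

Apply the Laplace transform to the equation.
Using L{y''} = s^2 Y - s·y(0) - y'(0) and L{y'} = sY - y(0), with y(0) = -2, y'(0) = -2, the left side becomes (s^2 + s + 3)Y - (-2*s - 4).
The right side is L{exp(-8*t)} = 1/(s + 8).
So (s^2 + s + 3)Y = 1/(s + 8) + (-2*s - 4).
Solve for Y(s) and write it as one ratio of polynomials.

Y(s) = (-2*s^2 - 20*s - 31)/(s^3 + 9*s^2 + 11*s + 24)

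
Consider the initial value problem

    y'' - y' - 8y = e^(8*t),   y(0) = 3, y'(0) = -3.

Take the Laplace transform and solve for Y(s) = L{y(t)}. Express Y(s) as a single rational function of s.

Apply the Laplace transform to the equation.
Using L{y''} = s^2 Y - s·y(0) - y'(0) and L{y'} = sY - y(0), with y(0) = 3, y'(0) = -3, the left side becomes (s^2 - s - 8)Y - (3*s - 6).
The right side is L{e^(8*t)} = 1/(s - 8).
So (s^2 - s - 8)Y = 1/(s - 8) + (3*s - 6).
Divide through and combine into a single rational function.

Y(s) = (3*s^2 - 30*s + 49)/(s^3 - 9*s^2 + 64)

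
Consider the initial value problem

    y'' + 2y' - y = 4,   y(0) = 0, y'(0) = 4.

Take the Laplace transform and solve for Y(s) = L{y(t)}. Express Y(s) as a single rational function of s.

Take the Laplace transform of both sides.
The derivative rules (L{y''} = s^2 Y - s·y(0) - y'(0) and L{y'} = sY - y(0), with y(0) = 0, y'(0) = 4) turn the left side into (s^2 + 2*s - 1)Y - (4).
The right side is L{4} = 4/s.
So (s^2 + 2*s - 1)Y = 4/s + (4).
Isolate Y and clear denominators.

Y(s) = (4*s + 4)/(s^3 + 2*s^2 - s)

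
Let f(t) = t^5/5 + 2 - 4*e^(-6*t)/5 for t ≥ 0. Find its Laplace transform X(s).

The transform is linear, so treat each term independently.
(-4/5)·[L{e^(-6t)} = 1/(s + 6)]; L{2} = 2/s; (1/5)·[L{t^5} = 5!/s^6 = 120/s^6].

X(s) = -4/(5*(s + 6)) + 2/s + 24/s^6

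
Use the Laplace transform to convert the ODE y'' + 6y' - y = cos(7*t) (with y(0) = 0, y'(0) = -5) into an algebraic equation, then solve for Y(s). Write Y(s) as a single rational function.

Take the Laplace transform of both sides.
With L{y''} = s^2 Y - s·y(0) - y'(0) and L{y'} = sY - y(0), with y(0) = 0, y'(0) = -5: the LHS transforms to (s^2 + 6*s - 1)Y - (-5).
The right side is L{cos(7*t)} = s/(s^2 + 49).
So (s^2 + 6*s - 1)Y = s/(s^2 + 49) + (-5).
Solve for Y(s) and write it as one ratio of polynomials.

Y(s) = (-5*s^2 + s - 245)/(s^4 + 6*s^3 + 48*s^2 + 294*s - 49)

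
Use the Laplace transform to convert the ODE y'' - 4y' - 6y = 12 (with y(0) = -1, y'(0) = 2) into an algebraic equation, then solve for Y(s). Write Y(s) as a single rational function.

Take the Laplace transform of both sides.
With L{y''} = s^2 Y - s·y(0) - y'(0) and L{y'} = sY - y(0), with y(0) = -1, y'(0) = 2: the LHS transforms to (s^2 - 4*s - 6)Y - (-s + 6).
The right side is L{12} = 12/s.
So (s^2 - 4*s - 6)Y = 12/s + (-s + 6).
Isolate Y and clear denominators.

Y(s) = (-s^2 + 6*s + 12)/(s^3 - 4*s^2 - 6*s)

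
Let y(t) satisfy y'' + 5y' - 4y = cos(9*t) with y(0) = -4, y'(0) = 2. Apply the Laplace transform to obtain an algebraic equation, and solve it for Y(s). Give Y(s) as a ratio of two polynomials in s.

Y(s) = (-4*s^3 - 18*s^2 - 323*s - 1458)/(s^4 + 5*s^3 + 77*s^2 + 405*s - 324)

Apply the Laplace transform to the equation.
Using L{y''} = s^2 Y - s·y(0) - y'(0) and L{y'} = sY - y(0), with y(0) = -4, y'(0) = 2, the left side becomes (s^2 + 5*s - 4)Y - (-4*s - 18).
The right side is L{cos(9*t)} = s/(s^2 + 81).
So (s^2 + 5*s - 4)Y = s/(s^2 + 81) + (-4*s - 18).
Divide through and combine into a single rational function.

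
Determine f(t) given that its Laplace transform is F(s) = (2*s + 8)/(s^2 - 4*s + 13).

f(t) = 4*exp(2*t)*sin(3*t) + 2*exp(2*t)*cos(3*t)

Complete the square in the denominator: s^2 - 4*s + 13 = (s - 2)^2 + 3^2.
Split the numerator to match: 2*s + 8 = 2·(s - 2) + 4·3.
Invert each term: 2·(s - 2)/((s - 2)^2 + 9) ↔ 2e^(2t)cos(3t); 4·3/((s - 2)^2 + 9) ↔ 4e^(2t)sin(3t).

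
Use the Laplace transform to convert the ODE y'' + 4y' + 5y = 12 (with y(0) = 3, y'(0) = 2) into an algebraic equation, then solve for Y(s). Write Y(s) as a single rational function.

Y(s) = (3*s^2 + 14*s + 12)/(s^3 + 4*s^2 + 5*s)

Take the Laplace transform of both sides.
The derivative rules (L{y''} = s^2 Y - s·y(0) - y'(0) and L{y'} = sY - y(0), with y(0) = 3, y'(0) = 2) turn the left side into (s^2 + 4*s + 5)Y - (3*s + 14).
The right side is L{12} = 12/s.
So (s^2 + 4*s + 5)Y = 12/s + (3*s + 14).
Solve for Y(s) and write it as one ratio of polynomials.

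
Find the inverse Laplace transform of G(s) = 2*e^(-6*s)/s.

Heaviside(t - 6)*(2)

The factor e^(-6s) signals a time shift by c = 6 (second shifting theorem).
L{2} = 2/s, so L^-1{2/s} = 2.
Hence the inverse is u(t - 6) times that function evaluated at t - 6.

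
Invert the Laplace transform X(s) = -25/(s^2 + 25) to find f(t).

Since L{sin(5t)} = 5/(s^2 + 25), the inverse is sin(5*t), scaled by -5.

f(t) = -5*sin(5*t)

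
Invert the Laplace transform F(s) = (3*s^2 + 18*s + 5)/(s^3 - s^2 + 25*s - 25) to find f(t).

f(t) = exp(t) + 4*sin(5*t) + 2*cos(5*t)

Factor the denominator: s^3 - s^2 + 25*s - 25 = (s - 1)*(s^2 + 25).
Partial fraction decomposition gives [1/(s - 1)] + [2*s/(s^2 + 25)] + [20/(s^2 + 25)].
Invert each term: 1/(s - 1) ↔ e^(t); 2·s/(s^2 + 25) ↔ 2cos(5t); 4·5/(s^2 + 25) ↔ 4sin(5t).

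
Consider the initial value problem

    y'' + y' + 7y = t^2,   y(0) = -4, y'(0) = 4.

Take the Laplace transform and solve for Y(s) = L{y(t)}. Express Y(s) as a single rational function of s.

Y(s) = (-4*s^4 + 2)/(s^5 + s^4 + 7*s^3)

Take the Laplace transform of both sides.
Using L{y''} = s^2 Y - s·y(0) - y'(0) and L{y'} = sY - y(0), with y(0) = -4, y'(0) = 4, the left side becomes (s^2 + s + 7)Y - (-4*s).
The right side is L{t^2} = 2/s^3.
So (s^2 + s + 7)Y = 2/s^3 + (-4*s).
Solve for Y(s) and write it as one ratio of polynomials.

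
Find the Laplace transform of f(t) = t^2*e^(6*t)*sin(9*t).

54*(s^2 - 12*s + 9)/(s^2 - 12*s + 117)^3

L{sin(9t)} = 9/(s^2 + 81).
Multiplying by e^(6t) shifts s → s - 6, so L{e^(6*t)*sin(9*t)} = 9/((s - 6)^2 + 81).
Then apply L{t^2·g(t)} = (-1)^2 d^2/ds^2[G(s)] with G(s) = 9/((s - 6)^2 + 81):
differentiating 2 times and applying the sign gives 54*(s^2 - 12*s + 9)/(s^2 - 12*s + 117)^3.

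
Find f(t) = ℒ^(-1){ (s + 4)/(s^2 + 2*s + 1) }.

Factor the denominator: s^2 + 2*s + 1 = (s + 1)^2.
Partial fraction decomposition gives [1/(s + 1)] + [3/(s + 1)^2].
Invert each term: 1/(s + 1) ↔ e^(-t); 3/(s + 1)^2 ↔ 3t·e^(-t).

f(t) = 3*t*exp(-t) + exp(-t)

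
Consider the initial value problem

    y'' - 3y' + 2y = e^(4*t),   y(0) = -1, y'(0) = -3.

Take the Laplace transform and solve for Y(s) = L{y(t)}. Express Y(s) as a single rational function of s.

Laplace-transform each side.
Using L{y''} = s^2 Y - s·y(0) - y'(0) and L{y'} = sY - y(0), with y(0) = -1, y'(0) = -3, the left side becomes (s^2 - 3*s + 2)Y - (-s).
The right side is L{e^(4*t)} = 1/(s - 4).
So (s^2 - 3*s + 2)Y = 1/(s - 4) + (-s).
Solve for Y(s) and write it as one ratio of polynomials.

Y(s) = (-s^2 + 4*s + 1)/(s^3 - 7*s^2 + 14*s - 8)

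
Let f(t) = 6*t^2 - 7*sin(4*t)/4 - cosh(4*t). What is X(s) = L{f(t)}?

Apply the Laplace transform termwise.
(6)·[L{t^2} = 2!/s^3 = 2/s^3]; (-7/4)·[L{sin(4t)} = 4/(s^2 + 16)]; (-1)·[L{cosh(4t)} = s/(s^2 - 16)].

X(s) = -s/(s^2 - 16) - 7/(s^2 + 16) + 12/s^3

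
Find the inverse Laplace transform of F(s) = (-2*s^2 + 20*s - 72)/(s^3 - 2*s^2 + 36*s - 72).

Factor the denominator: s^3 - 2*s^2 + 36*s - 72 = (s - 2)*(s^2 + 36).
Partial fraction decomposition gives [-1/(s - 2)] + [-s/(s^2 + 36)] + [18/(s^2 + 36)].
Invert each term: -1/(s - 2) ↔ -e^(2t); -1·s/(s^2 + 36) ↔ -cos(6t); 3·6/(s^2 + 36) ↔ 3sin(6t).

-exp(2*t) + 3*sin(6*t) - cos(6*t)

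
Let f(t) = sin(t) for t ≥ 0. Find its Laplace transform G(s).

G(s) = 1/(s^2 + 1)

L{sin(t)} = 1/(s^2 + 1).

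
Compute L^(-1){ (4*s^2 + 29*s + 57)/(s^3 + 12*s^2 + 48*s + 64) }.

Factor the denominator: s^3 + 12*s^2 + 48*s + 64 = (s + 4)^3.
Partial fraction decomposition gives [4/(s + 4)] + [-3/(s + 4)^2] + [5/(s + 4)^3].
Invert each term: 4/(s + 4) ↔ 4e^(-4t); -3/(s + 4)^2 ↔ -3t·e^(-4t); 5/(s + 4)^3 ↔ (5/2)t^2·e^(-4t).

5*t^2*exp(-4*t)/2 - 3*t*exp(-4*t) + 4*exp(-4*t)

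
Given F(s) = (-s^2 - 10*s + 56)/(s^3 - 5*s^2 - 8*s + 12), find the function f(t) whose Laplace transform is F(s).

Factor the denominator: s^3 - 5*s^2 - 8*s + 12 = (s - 6)*(s - 1)*(s + 2).
Partial fraction decomposition gives [3/(s + 2)] + [-3/(s - 1)] + [-1/(s - 6)].
Invert each term: 3/(s + 2) ↔ 3e^(-2t); -3/(s - 1) ↔ -3e^(t); -1/(s - 6) ↔ -e^(6t).

f(t) = -exp(6*t) - 3*exp(t) + 3*exp(-2*t)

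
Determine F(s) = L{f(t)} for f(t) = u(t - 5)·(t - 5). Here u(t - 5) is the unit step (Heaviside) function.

F(s) = exp(-5*s)/s^2

By the second shifting theorem, L{u(t - c)·g(t - c)} = e^(-cs)·G(s) with c = 5 and G(s) = L{g(t)}.
L{t} = 1!/s^2 = 1/s^2.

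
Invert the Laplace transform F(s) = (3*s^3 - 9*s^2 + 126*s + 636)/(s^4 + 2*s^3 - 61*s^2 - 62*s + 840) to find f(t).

f(t) = 6*exp(6*t) - 6*exp(4*t) - 3*exp(-5*t) + 6*exp(-7*t)

Factor the denominator: s^4 + 2*s^3 - 61*s^2 - 62*s + 840 = (s - 6)*(s - 4)*(s + 5)*(s + 7).
Partial fraction decomposition gives [-6/(s - 4)] + [-3/(s + 5)] + [6/(s - 6)] + [6/(s + 7)].
Invert each term: -6/(s - 4) ↔ -6e^(4t); -3/(s + 5) ↔ -3e^(-5t); 6/(s - 6) ↔ 6e^(6t); 6/(s + 7) ↔ 6e^(-7t).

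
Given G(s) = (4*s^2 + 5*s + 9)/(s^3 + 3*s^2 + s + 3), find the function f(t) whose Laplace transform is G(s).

f(t) = 2*sin(t) + cos(t) + 3*exp(-3*t)

Factor the denominator: s^3 + 3*s^2 + s + 3 = (s + 3)*(s^2 + 1).
Partial fraction decomposition gives [3/(s + 3)] + [s/(s^2 + 1)] + [2/(s^2 + 1)].
Invert each term: 3/(s + 3) ↔ 3e^(-3t); 1·s/(s^2 + 1) ↔ cos(t); 2·1/(s^2 + 1) ↔ 2sin(t).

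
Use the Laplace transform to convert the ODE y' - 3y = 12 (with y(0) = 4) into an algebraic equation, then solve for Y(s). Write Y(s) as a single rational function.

Y(s) = (4*s + 12)/(s^2 - 3*s)

Apply the Laplace transform to the equation.
With L{y'} = sY - y(0) = sY - 4: the LHS transforms to (s - 3)Y - (4).
The right side is L{12} = 12/s.
So (s - 3)Y = 12/s + (4).
Divide through and combine into a single rational function.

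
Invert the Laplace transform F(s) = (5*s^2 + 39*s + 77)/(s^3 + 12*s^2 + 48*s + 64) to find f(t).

f(t) = t^2*exp(-4*t)/2 - t*exp(-4*t) + 5*exp(-4*t)

Factor the denominator: s^3 + 12*s^2 + 48*s + 64 = (s + 4)^3.
Partial fraction decomposition gives [5/(s + 4)] + [-1/(s + 4)^2] + [(s + 4)^(-3)].
Invert each term: 5/(s + 4) ↔ 5e^(-4t); -1/(s + 4)^2 ↔ -t·e^(-4t); 1/(s + 4)^3 ↔ (1/2)t^2·e^(-4t).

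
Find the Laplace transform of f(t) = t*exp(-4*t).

(s + 4)^(-2)

L{t} = 1!/s^2 = 1/s^2.
By the first shifting theorem, multiplying by e^(-4t) replaces s with s + 4.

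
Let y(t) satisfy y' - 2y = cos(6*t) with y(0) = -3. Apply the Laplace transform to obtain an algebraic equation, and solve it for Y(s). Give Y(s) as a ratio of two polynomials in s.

Y(s) = (-3*s^2 + s - 108)/(s^3 - 2*s^2 + 36*s - 72)

Apply the Laplace transform to the equation.
Using L{y'} = sY - y(0) = sY - (-3), the left side becomes (s - 2)Y - (-3).
The right side is L{cos(6*t)} = s/(s^2 + 36).
So (s - 2)Y = s/(s^2 + 36) + (-3).
Solve for Y(s) and write it as one ratio of polynomials.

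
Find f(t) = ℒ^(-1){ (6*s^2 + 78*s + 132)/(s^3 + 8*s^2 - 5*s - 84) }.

f(t) = 6*exp(3*t) + 4*exp(-4*t) - 4*exp(-7*t)

Factor the denominator: s^3 + 8*s^2 - 5*s - 84 = (s - 3)*(s + 4)*(s + 7).
Partial fraction decomposition gives [-4/(s + 7)] + [4/(s + 4)] + [6/(s - 3)].
Invert each term: -4/(s + 7) ↔ -4e^(-7t); 4/(s + 4) ↔ 4e^(-4t); 6/(s - 3) ↔ 6e^(3t).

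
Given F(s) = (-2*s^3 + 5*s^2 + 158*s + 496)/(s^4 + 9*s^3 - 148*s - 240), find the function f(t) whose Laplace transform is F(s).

f(t) = 2*exp(4*t) - 3*exp(-2*t) + 3*exp(-5*t) - 4*exp(-6*t)

Factor the denominator: s^4 + 9*s^3 - 148*s - 240 = (s - 4)*(s + 2)*(s + 5)*(s + 6).
Partial fraction decomposition gives [-4/(s + 6)] + [-3/(s + 2)] + [2/(s - 4)] + [3/(s + 5)].
Invert each term: -4/(s + 6) ↔ -4e^(-6t); -3/(s + 2) ↔ -3e^(-2t); 2/(s - 4) ↔ 2e^(4t); 3/(s + 5) ↔ 3e^(-5t).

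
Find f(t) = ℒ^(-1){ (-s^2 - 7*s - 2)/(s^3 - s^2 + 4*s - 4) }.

Factor the denominator: s^3 - s^2 + 4*s - 4 = (s - 1)*(s^2 + 4).
Partial fraction decomposition gives [-2/(s - 1)] + [s/(s^2 + 4)] + [-6/(s^2 + 4)].
Invert each term: -2/(s - 1) ↔ -2e^(t); 1·s/(s^2 + 4) ↔ cos(2t); -3·2/(s^2 + 4) ↔ -3sin(2t).

f(t) = -2*exp(t) - 3*sin(2*t) + cos(2*t)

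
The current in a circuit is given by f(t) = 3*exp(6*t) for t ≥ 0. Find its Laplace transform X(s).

X(s) = 3/(s - 6)

L{3} = 3/s.
By the first shifting theorem, multiplying by e^(6t) replaces s with s - 6.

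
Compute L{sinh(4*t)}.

L{sinh(4t)} = 4/(s^2 - 16).

4/(s^2 - 16)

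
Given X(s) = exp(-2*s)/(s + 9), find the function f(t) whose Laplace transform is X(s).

The factor e^(-2s) signals a time shift by c = 2 (second shifting theorem).
L{e^(-9t)} = 1/(s + 9), so L^-1{1/(s + 9)} = exp(-9*t).
Hence the inverse is u(t - 2) times that function evaluated at t - 2.

f(t) = Heaviside(t - 2)*(exp(-9*t + 18))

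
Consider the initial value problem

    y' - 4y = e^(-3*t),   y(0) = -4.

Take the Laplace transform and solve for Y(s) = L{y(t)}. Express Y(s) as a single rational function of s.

Transform both sides with L{·}.
With L{y'} = sY - y(0) = sY - (-4): the LHS transforms to (s - 4)Y - (-4).
The right side is L{e^(-3*t)} = 1/(s + 3).
So (s - 4)Y = 1/(s + 3) + (-4).
Solve for Y(s) and write it as one ratio of polynomials.

Y(s) = (-4*s - 11)/(s^2 - s - 12)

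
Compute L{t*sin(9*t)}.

18*s/(s^2 + 81)^2

L{sin(9t)} = 9/(s^2 + 81).
Then apply L{t·g(t)} = -d/ds[G(s)] with G(s) = 9/(s^2 + 81):
differentiating 1 time and applying the sign gives 18*s/(s^2 + 81)^2.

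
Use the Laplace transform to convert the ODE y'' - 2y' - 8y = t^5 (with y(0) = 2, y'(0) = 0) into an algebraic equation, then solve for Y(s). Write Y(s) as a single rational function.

Take the Laplace transform of both sides.
Using L{y''} = s^2 Y - s·y(0) - y'(0) and L{y'} = sY - y(0), with y(0) = 2, y'(0) = 0, the left side becomes (s^2 - 2*s - 8)Y - (2*s - 4).
The right side is L{t^5} = 120/s^6.
So (s^2 - 2*s - 8)Y = 120/s^6 + (2*s - 4).
Solve for Y(s) and write it as one ratio of polynomials.

Y(s) = (2*s^7 - 4*s^6 + 120)/(s^8 - 2*s^7 - 8*s^6)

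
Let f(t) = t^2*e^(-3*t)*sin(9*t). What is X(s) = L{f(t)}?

L{sin(9t)} = 9/(s^2 + 81).
Multiplying by e^(-3t) shifts s → s + 3, so L{e^(-3*t)*sin(9*t)} = 9/((s + 3)^2 + 81).
Then apply L{t^2·g(t)} = (-1)^2 d^2/ds^2[G(s)] with G(s) = 9/((s + 3)^2 + 81):
differentiating 2 times and applying the sign gives 54*(s^2 + 6*s - 18)/(s^2 + 6*s + 90)^3.

X(s) = 54*(s^2 + 6*s - 18)/(s^2 + 6*s + 90)^3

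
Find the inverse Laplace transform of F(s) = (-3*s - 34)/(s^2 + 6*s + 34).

-5*exp(-3*t)*sin(5*t) - 3*exp(-3*t)*cos(5*t)

Complete the square in the denominator: s^2 + 6*s + 34 = (s + 3)^2 + 5^2.
Split the numerator to match: -3*s - 34 = -3·(s + 3) - 5·5.
Invert each term: -3·(s + 3)/((s + 3)^2 + 25) ↔ -3e^(-3t)cos(5t); -5·5/((s + 3)^2 + 25) ↔ -5e^(-3t)sin(5t).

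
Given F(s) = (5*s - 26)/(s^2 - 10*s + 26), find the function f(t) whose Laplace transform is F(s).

f(t) = -exp(5*t)*sin(t) + 5*exp(5*t)*cos(t)

Complete the square in the denominator: s^2 - 10*s + 26 = (s - 5)^2 + 1^2.
Split the numerator to match: 5*s - 26 = 5·(s - 5) - 1·1.
Invert each term: 5·(s - 5)/((s - 5)^2 + 1) ↔ 5e^(5t)cos(t); -1·1/((s - 5)^2 + 1) ↔ -e^(5t)sin(t).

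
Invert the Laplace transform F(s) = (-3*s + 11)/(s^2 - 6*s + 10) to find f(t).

f(t) = 2*exp(3*t)*sin(t) - 3*exp(3*t)*cos(t)

Complete the square in the denominator: s^2 - 6*s + 10 = (s - 3)^2 + 1^2.
Split the numerator to match: -3*s + 11 = -3·(s - 3) + 2·1.
Invert each term: -3·(s - 3)/((s - 3)^2 + 1) ↔ -3e^(3t)cos(t); 2·1/((s - 3)^2 + 1) ↔ 2e^(3t)sin(t).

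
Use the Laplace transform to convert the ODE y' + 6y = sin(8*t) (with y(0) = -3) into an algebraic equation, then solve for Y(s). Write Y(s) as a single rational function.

Take the Laplace transform of both sides.
The derivative rules (L{y'} = sY - y(0) = sY - (-3)) turn the left side into (s + 6)Y - (-3).
The right side is L{sin(8*t)} = 8/(s^2 + 64).
So (s + 6)Y = 8/(s^2 + 64) + (-3).
Isolate Y and clear denominators.

Y(s) = (-3*s^2 - 184)/(s^3 + 6*s^2 + 64*s + 384)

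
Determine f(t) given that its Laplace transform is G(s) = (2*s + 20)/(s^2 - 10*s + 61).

Complete the square in the denominator: s^2 - 10*s + 61 = (s - 5)^2 + 6^2.
Split the numerator to match: 2*s + 20 = 2·(s - 5) + 5·6.
Invert each term: 2·(s - 5)/((s - 5)^2 + 36) ↔ 2e^(5t)cos(6t); 5·6/((s - 5)^2 + 36) ↔ 5e^(5t)sin(6t).

f(t) = 5*exp(5*t)*sin(6*t) + 2*exp(5*t)*cos(6*t)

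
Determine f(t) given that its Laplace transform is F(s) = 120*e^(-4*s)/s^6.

f(t) = Heaviside(t - 4)*((t - 4)^5)

The factor e^(-4s) signals a time shift by c = 4 (second shifting theorem).
L{t^5} = 5!/s^6 = 120/s^6, so L^-1{120/s^6} = t^5.
Hence the inverse is u(t - 4) times that function evaluated at t - 4.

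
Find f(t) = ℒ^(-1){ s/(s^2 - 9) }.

f(t) = cosh(3*t)

Since L{cosh(3t)} = s/(s^2 - 9), the inverse is cosh(3*t).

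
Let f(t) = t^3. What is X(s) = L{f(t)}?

L{t^3} = 3!/s^4 = 6/s^4.

X(s) = 6/s^4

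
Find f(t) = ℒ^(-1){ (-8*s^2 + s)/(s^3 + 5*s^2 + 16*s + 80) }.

f(t) = 4*sin(4*t) - 3*cos(4*t) - 5*exp(-5*t)

Factor the denominator: s^3 + 5*s^2 + 16*s + 80 = (s + 5)*(s^2 + 16).
Partial fraction decomposition gives [-5/(s + 5)] + [-3*s/(s^2 + 16)] + [16/(s^2 + 16)].
Invert each term: -5/(s + 5) ↔ -5e^(-5t); -3·s/(s^2 + 16) ↔ -3cos(4t); 4·4/(s^2 + 16) ↔ 4sin(4t).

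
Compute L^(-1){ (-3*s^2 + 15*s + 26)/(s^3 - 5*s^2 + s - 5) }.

Factor the denominator: s^3 - 5*s^2 + s - 5 = (s - 5)*(s^2 + 1).
Partial fraction decomposition gives [1/(s - 5)] + [-4*s/(s^2 + 1)] + [-5/(s^2 + 1)].
Invert each term: 1/(s - 5) ↔ e^(5t); -4·s/(s^2 + 1) ↔ -4cos(t); -5·1/(s^2 + 1) ↔ -5sin(t).

exp(5*t) - 5*sin(t) - 4*cos(t)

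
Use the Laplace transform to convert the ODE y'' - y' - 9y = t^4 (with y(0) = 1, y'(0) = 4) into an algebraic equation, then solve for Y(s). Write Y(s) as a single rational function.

Y(s) = (s^6 + 3*s^5 + 24)/(s^7 - s^6 - 9*s^5)

Apply the Laplace transform to the equation.
With L{y''} = s^2 Y - s·y(0) - y'(0) and L{y'} = sY - y(0), with y(0) = 1, y'(0) = 4: the LHS transforms to (s^2 - s - 9)Y - (s + 3).
The right side is L{t^4} = 24/s^5.
So (s^2 - s - 9)Y = 24/s^5 + (s + 3).
Divide through and combine into a single rational function.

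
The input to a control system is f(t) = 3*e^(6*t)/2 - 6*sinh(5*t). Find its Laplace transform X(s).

X(s) = -30/(s^2 - 25) + 3/(2*(s - 6))

By linearity of the Laplace transform, transform each term separately.
(3/2)·[L{e^(6t)} = 1/(s - 6)]; (-6)·[L{sinh(5t)} = 5/(s^2 - 25)].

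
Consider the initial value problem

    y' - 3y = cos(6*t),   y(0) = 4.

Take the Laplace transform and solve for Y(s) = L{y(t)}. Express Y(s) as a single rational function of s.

Transform both sides with L{·}.
Using L{y'} = sY - y(0) = sY - 4, the left side becomes (s - 3)Y - (4).
The right side is L{cos(6*t)} = s/(s^2 + 36).
So (s - 3)Y = s/(s^2 + 36) + (4).
Divide through and combine into a single rational function.

Y(s) = (4*s^2 + s + 144)/(s^3 - 3*s^2 + 36*s - 108)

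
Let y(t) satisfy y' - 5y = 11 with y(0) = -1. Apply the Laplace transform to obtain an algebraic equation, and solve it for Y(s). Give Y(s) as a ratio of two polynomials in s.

Y(s) = (-s + 11)/(s^2 - 5*s)

Take the Laplace transform of both sides.
With L{y'} = sY - y(0) = sY - (-1): the LHS transforms to (s - 5)Y - (-1).
The right side is L{11} = 11/s.
So (s - 5)Y = 11/s + (-1).
Isolate Y and clear denominators.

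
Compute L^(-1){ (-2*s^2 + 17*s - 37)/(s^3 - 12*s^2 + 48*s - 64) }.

Factor the denominator: s^3 - 12*s^2 + 48*s - 64 = (s - 4)^3.
Partial fraction decomposition gives [-2/(s - 4)] + [(s - 4)^(-2)] + [-1/(s - 4)^3].
Invert each term: -2/(s - 4) ↔ -2e^(4t); 1/(s - 4)^2 ↔ t·e^(4t); -1/(s - 4)^3 ↔ (-1/2)t^2·e^(4t).

-t^2*exp(4*t)/2 + t*exp(4*t) - 2*exp(4*t)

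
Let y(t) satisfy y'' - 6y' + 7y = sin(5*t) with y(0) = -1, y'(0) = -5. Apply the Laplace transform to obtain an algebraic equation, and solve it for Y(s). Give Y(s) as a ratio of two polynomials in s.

Take the Laplace transform of both sides.
The derivative rules (L{y''} = s^2 Y - s·y(0) - y'(0) and L{y'} = sY - y(0), with y(0) = -1, y'(0) = -5) turn the left side into (s^2 - 6*s + 7)Y - (-s + 1).
The right side is L{sin(5*t)} = 5/(s^2 + 25).
So (s^2 - 6*s + 7)Y = 5/(s^2 + 25) + (-s + 1).
Solve for Y(s) and write it as one ratio of polynomials.

Y(s) = (-s^3 + s^2 - 25*s + 30)/(s^4 - 6*s^3 + 32*s^2 - 150*s + 175)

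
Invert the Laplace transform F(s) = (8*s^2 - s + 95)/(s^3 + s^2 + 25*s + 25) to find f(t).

Factor the denominator: s^3 + s^2 + 25*s + 25 = (s + 1)*(s^2 + 25).
Partial fraction decomposition gives [4/(s + 1)] + [4*s/(s^2 + 25)] + [-5/(s^2 + 25)].
Invert each term: 4/(s + 1) ↔ 4e^(-t); 4·s/(s^2 + 25) ↔ 4cos(5t); -1·5/(s^2 + 25) ↔ -sin(5t).

f(t) = -sin(5*t) + 4*cos(5*t) + 4*exp(-t)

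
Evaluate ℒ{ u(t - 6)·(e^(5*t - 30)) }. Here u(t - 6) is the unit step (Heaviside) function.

exp(-6*s)/(s - 5)

By the second shifting theorem, L{u(t - c)·g(t - c)} = e^(-cs)·G(s) with c = 6 and G(s) = L{g(t)}.
L{e^(5t)} = 1/(s - 5).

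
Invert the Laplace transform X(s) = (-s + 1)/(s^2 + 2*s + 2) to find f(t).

Complete the square in the denominator: s^2 + 2*s + 2 = (s + 1)^2 + 1^2.
Split the numerator to match: -s + 1 = -1·(s + 1) + 2·1.
Invert each term: -1·(s + 1)/((s + 1)^2 + 1) ↔ -e^(-t)cos(t); 2·1/((s + 1)^2 + 1) ↔ 2e^(-t)sin(t).

f(t) = 2*exp(-t)*sin(t) - exp(-t)*cos(t)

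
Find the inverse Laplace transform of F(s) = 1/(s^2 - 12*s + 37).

Rewrite the denominator: s^2 - 12*s + 37 = (s - 6)^2 + 1.
The form in (s - 6) signals a first-shifting-theorem factor e^(6t).
Since L{sin(t)} = 1/(s^2 + 1), the inverse is e^(6*t)*sin(t).

exp(6*t)*sin(t)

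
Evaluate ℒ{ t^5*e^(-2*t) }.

L{t^5} = 5!/s^6 = 120/s^6.
By the first shifting theorem, multiplying by e^(-2t) replaces s with s + 2.

120/(s + 2)^6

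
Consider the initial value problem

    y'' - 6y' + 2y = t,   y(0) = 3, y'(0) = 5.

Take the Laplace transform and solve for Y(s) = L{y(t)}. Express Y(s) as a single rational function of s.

Y(s) = (3*s^3 - 13*s^2 + 1)/(s^4 - 6*s^3 + 2*s^2)

Transform both sides with L{·}.
Using L{y''} = s^2 Y - s·y(0) - y'(0) and L{y'} = sY - y(0), with y(0) = 3, y'(0) = 5, the left side becomes (s^2 - 6*s + 2)Y - (3*s - 13).
The right side is L{t} = s^(-2).
So (s^2 - 6*s + 2)Y = s^(-2) + (3*s - 13).
Divide through and combine into a single rational function.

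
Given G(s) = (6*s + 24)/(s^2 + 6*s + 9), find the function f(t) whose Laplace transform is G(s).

f(t) = 6*t*exp(-3*t) + 6*exp(-3*t)

Factor the denominator: s^2 + 6*s + 9 = (s + 3)^2.
Partial fraction decomposition gives [6/(s + 3)] + [6/(s + 3)^2].
Invert each term: 6/(s + 3) ↔ 6e^(-3t); 6/(s + 3)^2 ↔ 6t·e^(-3t).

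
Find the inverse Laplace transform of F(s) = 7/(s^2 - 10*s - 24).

Rewrite the denominator: s^2 - 10*s - 24 = (s - 5)^2 - 49.
The form in (s - 5) signals a first-shifting-theorem factor e^(5t).
Since L{sinh(7t)} = 7/(s^2 - 49), the inverse is e^(5*t)*sinh(7*t).

exp(5*t)*sinh(7*t)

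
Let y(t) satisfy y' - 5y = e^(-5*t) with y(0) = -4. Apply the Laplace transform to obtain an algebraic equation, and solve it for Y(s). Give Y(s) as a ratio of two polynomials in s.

Take the Laplace transform of both sides.
With L{y'} = sY - y(0) = sY - (-4): the LHS transforms to (s - 5)Y - (-4).
The right side is L{e^(-5*t)} = 1/(s + 5).
So (s - 5)Y = 1/(s + 5) + (-4).
Isolate Y and clear denominators.

Y(s) = (-4*s - 19)/(s^2 - 25)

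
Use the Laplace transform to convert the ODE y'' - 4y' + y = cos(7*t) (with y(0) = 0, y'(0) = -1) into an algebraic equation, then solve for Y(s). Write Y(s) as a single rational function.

Y(s) = (-s^2 + s - 49)/(s^4 - 4*s^3 + 50*s^2 - 196*s + 49)

Transform both sides with L{·}.
With L{y''} = s^2 Y - s·y(0) - y'(0) and L{y'} = sY - y(0), with y(0) = 0, y'(0) = -1: the LHS transforms to (s^2 - 4*s + 1)Y - (-1).
The right side is L{cos(7*t)} = s/(s^2 + 49).
So (s^2 - 4*s + 1)Y = s/(s^2 + 49) + (-1).
Divide through and combine into a single rational function.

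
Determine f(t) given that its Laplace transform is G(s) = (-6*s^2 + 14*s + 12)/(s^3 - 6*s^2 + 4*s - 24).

f(t) = -3*exp(6*t) - 2*sin(2*t) - 3*cos(2*t)

Factor the denominator: s^3 - 6*s^2 + 4*s - 24 = (s - 6)*(s^2 + 4).
Partial fraction decomposition gives [-3/(s - 6)] + [-3*s/(s^2 + 4)] + [-4/(s^2 + 4)].
Invert each term: -3/(s - 6) ↔ -3e^(6t); -3·s/(s^2 + 4) ↔ -3cos(2t); -2·2/(s^2 + 4) ↔ -2sin(2t).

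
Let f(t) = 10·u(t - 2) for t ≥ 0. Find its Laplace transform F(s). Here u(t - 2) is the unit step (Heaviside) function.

F(s) = 10*exp(-2*s)/s

By the second shifting theorem, L{u(t - c)·g(t - c)} = e^(-cs)·G(s) with c = 2 and G(s) = L{g(t)}.
L{10} = 10/s.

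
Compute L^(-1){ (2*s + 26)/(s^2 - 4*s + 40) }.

5*exp(2*t)*sin(6*t) + 2*exp(2*t)*cos(6*t)

Complete the square in the denominator: s^2 - 4*s + 40 = (s - 2)^2 + 6^2.
Split the numerator to match: 2*s + 26 = 2·(s - 2) + 5·6.
Invert each term: 2·(s - 2)/((s - 2)^2 + 36) ↔ 2e^(2t)cos(6t); 5·6/((s - 2)^2 + 36) ↔ 5e^(2t)sin(6t).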